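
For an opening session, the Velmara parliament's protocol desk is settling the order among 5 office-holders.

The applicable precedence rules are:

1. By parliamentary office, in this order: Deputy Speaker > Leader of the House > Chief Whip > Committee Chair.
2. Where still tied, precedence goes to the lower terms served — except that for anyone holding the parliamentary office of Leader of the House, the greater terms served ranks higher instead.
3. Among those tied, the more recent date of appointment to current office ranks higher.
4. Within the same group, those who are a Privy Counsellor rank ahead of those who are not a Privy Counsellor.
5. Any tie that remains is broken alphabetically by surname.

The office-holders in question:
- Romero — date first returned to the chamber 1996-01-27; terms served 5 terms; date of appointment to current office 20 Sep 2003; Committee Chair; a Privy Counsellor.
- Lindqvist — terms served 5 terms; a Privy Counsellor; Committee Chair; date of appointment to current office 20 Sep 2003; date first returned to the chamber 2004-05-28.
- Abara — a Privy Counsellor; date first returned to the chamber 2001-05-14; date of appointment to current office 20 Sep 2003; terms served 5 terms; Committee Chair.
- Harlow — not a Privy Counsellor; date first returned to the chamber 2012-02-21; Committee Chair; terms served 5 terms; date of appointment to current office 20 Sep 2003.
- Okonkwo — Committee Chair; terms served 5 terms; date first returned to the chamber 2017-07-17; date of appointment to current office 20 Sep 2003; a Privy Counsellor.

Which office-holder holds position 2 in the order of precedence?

Lindqvist

By parliamentary office: Abara, Lindqvist, Okonkwo, Romero and Harlow (Committee Chair).
Abara, Lindqvist, Okonkwo, Romero and Harlow all have terms served 5 terms, so the next rule applies.
Abara, Lindqvist, Okonkwo, Romero and Harlow all have date of appointment to current office 20 Sep 2003, so the next rule applies.
Among Abara, Lindqvist, Okonkwo, Romero and Harlow, a Privy Counsellor before not a Privy Counsellor: Abara, Lindqvist, Okonkwo and Romero (a Privy Counsellor) before Harlow (not a Privy Counsellor).
Among Abara, Lindqvist, Okonkwo and Romero, alphabetically by surname: Abara before Lindqvist before Okonkwo before Romero.
Order: Abara, Lindqvist, Okonkwo, Romero, Harlow.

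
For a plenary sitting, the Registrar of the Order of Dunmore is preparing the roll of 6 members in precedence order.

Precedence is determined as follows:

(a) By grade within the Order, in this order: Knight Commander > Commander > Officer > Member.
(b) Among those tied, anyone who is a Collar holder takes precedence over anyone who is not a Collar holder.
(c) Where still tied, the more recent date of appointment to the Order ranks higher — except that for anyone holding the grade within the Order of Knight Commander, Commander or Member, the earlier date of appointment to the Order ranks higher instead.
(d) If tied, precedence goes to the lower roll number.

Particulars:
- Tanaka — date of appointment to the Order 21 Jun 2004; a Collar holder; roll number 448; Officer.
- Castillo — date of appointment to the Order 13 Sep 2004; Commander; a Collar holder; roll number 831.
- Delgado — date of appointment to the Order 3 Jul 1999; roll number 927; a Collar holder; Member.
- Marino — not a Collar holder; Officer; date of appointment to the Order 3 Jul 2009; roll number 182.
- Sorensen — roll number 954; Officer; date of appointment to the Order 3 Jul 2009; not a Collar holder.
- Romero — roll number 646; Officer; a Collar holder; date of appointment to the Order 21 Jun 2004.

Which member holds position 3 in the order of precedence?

Romero

By grade within the Order: Castillo (Commander); then Tanaka, Romero, Marino and Sorensen (Officer); then Delgado (Member).
Among Tanaka, Romero, Marino and Sorensen, a Collar holder before not a Collar holder: Tanaka and Romero (a Collar holder) before Marino and Sorensen (not a Collar holder).
Tanaka and Romero both have date of appointment to the Order 21 Jun 2004, so the next rule applies.
Among Tanaka and Romero, by roll number (lower first): Tanaka (448) before Romero (646).
Marino and Sorensen both have date of appointment to the Order 3 Jul 2009, so the next rule applies.
Among Marino and Sorensen, by roll number (lower first): Marino (182) before Sorensen (954).
Order: Castillo, Tanaka, Romero, Marino, Sorensen, Delgado.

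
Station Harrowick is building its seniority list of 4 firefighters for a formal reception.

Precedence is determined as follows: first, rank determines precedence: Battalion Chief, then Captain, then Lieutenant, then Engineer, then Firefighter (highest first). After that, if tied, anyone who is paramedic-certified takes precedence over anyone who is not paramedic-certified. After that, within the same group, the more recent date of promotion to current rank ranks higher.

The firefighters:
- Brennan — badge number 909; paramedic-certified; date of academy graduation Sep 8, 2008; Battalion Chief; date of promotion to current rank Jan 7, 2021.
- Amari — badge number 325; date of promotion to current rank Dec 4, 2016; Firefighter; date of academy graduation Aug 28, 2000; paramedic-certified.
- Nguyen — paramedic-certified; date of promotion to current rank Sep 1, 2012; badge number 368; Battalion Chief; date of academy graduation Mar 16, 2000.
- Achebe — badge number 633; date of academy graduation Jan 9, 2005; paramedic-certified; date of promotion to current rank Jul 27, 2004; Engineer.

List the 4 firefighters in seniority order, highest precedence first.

Brennan, Nguyen, Achebe, Amari

By rank: Brennan and Nguyen (Battalion Chief); then Achebe (Engineer); then Amari (Firefighter).
Brennan and Nguyen are each paramedic-certified, so the next rule applies.
Among Brennan and Nguyen, by date of promotion to current rank (later first): Brennan (Jan 7, 2021) before Nguyen (Sep 1, 2012).
Full order: Brennan, Nguyen, Achebe, Amari.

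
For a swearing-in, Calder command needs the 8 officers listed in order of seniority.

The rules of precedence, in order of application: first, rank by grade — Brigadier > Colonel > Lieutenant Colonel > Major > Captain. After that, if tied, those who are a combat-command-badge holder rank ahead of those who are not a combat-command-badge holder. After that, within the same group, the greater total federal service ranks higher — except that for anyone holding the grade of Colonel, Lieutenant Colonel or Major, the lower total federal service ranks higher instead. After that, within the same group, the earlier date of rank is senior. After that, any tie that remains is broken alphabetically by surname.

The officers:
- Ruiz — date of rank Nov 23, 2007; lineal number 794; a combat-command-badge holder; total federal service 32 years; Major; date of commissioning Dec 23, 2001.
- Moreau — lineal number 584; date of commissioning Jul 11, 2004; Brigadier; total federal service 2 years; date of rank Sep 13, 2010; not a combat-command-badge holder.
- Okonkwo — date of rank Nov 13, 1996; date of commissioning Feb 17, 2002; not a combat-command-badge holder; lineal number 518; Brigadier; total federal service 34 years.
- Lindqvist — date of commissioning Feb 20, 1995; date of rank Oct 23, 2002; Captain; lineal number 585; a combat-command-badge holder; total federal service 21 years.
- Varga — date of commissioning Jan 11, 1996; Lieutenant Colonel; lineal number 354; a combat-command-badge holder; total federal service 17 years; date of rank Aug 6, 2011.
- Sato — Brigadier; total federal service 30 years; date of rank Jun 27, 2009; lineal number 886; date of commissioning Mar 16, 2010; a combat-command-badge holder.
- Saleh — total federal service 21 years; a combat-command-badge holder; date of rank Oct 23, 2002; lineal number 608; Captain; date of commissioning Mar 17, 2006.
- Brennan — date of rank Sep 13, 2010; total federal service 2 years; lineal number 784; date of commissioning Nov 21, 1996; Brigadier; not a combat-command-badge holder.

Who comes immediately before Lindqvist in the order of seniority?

By grade: Sato, Okonkwo, Brennan and Moreau (Brigadier); then Varga (Lieutenant Colonel); then Ruiz (Major); then Lindqvist and Saleh (Captain).
Among Sato, Okonkwo, Brennan and Moreau, a combat-command-badge holder before not a combat-command-badge holder: Sato (a combat-command-badge holder) before Okonkwo, Brennan and Moreau (not a combat-command-badge holder).
Among Okonkwo, Brennan and Moreau, by total federal service (higher first): Okonkwo (34 years) before Brennan and Moreau (2 years).
Brennan and Moreau both have date of rank Sep 13, 2010, so the next rule applies.
Among Brennan and Moreau, alphabetically by surname: Brennan before Moreau.
Lindqvist and Saleh are each a combat-command-badge holder, so the next rule applies.
Lindqvist and Saleh both have total federal service 21 years, so the next rule applies.
Lindqvist and Saleh both have date of rank Oct 23, 2002, so the next rule applies.
Among Lindqvist and Saleh, alphabetically by surname: Lindqvist before Saleh.
Order: Sato, Okonkwo, Brennan, Moreau, Varga, Ruiz, Lindqvist, Saleh.

Ruiz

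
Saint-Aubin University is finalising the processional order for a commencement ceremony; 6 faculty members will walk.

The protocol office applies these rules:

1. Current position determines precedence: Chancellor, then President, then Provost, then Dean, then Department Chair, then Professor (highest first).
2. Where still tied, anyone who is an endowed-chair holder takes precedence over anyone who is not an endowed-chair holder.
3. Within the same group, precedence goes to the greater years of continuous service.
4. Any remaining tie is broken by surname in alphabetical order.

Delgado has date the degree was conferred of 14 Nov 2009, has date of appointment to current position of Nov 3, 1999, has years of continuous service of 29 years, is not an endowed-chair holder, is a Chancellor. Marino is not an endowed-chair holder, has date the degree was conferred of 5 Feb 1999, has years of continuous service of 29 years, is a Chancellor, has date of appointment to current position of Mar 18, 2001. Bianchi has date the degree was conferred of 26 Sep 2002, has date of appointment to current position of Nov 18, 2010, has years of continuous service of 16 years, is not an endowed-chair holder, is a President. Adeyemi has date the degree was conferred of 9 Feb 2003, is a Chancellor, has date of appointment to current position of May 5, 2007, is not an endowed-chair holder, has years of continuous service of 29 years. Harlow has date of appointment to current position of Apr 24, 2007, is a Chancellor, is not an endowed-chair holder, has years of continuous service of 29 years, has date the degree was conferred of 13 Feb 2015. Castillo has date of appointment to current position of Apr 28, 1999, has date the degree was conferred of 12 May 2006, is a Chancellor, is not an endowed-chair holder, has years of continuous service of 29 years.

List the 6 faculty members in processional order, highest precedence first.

By current position: Adeyemi, Castillo, Delgado, Harlow and Marino (Chancellor); then Bianchi (President).
Adeyemi, Castillo, Delgado, Harlow and Marino are each not an endowed-chair holder, so the next rule applies.
Adeyemi, Castillo, Delgado, Harlow and Marino all have years of continuous service 29 years, so the next rule applies.
Among Adeyemi, Castillo, Delgado, Harlow and Marino, alphabetically by surname: Adeyemi before Castillo before Delgado before Harlow before Marino.
Full order: Adeyemi, Castillo, Delgado, Harlow, Marino, Bianchi.

Adeyemi, Castillo, Delgado, Harlow, Marino, Bianchi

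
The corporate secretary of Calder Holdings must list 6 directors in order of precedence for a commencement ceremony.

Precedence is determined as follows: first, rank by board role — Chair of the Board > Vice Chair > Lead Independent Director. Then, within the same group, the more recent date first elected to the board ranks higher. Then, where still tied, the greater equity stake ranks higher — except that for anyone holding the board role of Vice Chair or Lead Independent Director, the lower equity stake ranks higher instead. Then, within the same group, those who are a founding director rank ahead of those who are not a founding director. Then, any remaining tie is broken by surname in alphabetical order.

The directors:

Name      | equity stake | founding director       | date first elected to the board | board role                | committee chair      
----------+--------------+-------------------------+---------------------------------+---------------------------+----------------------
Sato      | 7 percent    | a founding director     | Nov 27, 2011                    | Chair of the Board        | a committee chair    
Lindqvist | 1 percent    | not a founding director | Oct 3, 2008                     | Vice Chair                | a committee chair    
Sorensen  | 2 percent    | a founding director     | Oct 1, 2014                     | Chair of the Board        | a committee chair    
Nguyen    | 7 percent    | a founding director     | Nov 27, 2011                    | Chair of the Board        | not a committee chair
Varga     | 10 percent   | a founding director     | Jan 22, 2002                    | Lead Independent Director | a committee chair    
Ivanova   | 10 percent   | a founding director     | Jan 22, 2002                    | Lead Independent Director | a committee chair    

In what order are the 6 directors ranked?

By board role: Sorensen, Nguyen and Sato (Chair of the Board); then Lindqvist (Vice Chair); then Ivanova and Varga (Lead Independent Director).
Among Sorensen, Nguyen and Sato, by date first elected to the board (later first): Sorensen (Oct 1, 2014) before Nguyen and Sato (Nov 27, 2011).
Nguyen and Sato both have equity stake 7 percent, so the next rule applies.
Nguyen and Sato are each a founding director, so the next rule applies.
Among Nguyen and Sato, alphabetically by surname: Nguyen before Sato.
Ivanova and Varga both have date first elected to the board Jan 22, 2002, so the next rule applies.
Ivanova and Varga both have equity stake 10 percent, so the next rule applies.
Ivanova and Varga are each a founding director, so the next rule applies.
Among Ivanova and Varga, alphabetically by surname: Ivanova before Varga.
Full order: Sorensen, Nguyen, Sato, Lindqvist, Ivanova, Varga.

Sorensen, Nguyen, Sato, Lindqvist, Ivanova, Varga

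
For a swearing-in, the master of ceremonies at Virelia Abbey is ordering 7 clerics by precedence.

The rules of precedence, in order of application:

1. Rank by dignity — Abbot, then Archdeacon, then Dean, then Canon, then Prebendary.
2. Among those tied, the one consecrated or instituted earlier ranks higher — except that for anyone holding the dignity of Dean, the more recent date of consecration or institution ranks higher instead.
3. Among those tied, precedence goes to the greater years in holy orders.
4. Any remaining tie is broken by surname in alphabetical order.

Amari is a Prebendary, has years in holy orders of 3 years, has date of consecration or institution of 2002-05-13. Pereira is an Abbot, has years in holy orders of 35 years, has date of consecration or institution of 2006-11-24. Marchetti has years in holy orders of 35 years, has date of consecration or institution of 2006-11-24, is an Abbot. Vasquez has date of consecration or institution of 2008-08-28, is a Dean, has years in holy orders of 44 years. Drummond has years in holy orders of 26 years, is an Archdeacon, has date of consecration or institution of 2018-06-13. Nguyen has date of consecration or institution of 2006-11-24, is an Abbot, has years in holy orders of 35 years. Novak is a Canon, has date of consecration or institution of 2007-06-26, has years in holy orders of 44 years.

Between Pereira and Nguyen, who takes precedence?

Nguyen

By dignity: Marchetti, Nguyen and Pereira (Abbot); then Drummond (Archdeacon); then Vasquez (Dean); then Novak (Canon); then Amari (Prebendary).
Marchetti, Nguyen and Pereira all have date of consecration or institution 2006-11-24, so the next rule applies.
Marchetti, Nguyen and Pereira all have years in holy orders 35 years, so the next rule applies.
Among Marchetti, Nguyen and Pereira, alphabetically by surname: Marchetti before Nguyen before Pereira.
So Nguyen takes precedence.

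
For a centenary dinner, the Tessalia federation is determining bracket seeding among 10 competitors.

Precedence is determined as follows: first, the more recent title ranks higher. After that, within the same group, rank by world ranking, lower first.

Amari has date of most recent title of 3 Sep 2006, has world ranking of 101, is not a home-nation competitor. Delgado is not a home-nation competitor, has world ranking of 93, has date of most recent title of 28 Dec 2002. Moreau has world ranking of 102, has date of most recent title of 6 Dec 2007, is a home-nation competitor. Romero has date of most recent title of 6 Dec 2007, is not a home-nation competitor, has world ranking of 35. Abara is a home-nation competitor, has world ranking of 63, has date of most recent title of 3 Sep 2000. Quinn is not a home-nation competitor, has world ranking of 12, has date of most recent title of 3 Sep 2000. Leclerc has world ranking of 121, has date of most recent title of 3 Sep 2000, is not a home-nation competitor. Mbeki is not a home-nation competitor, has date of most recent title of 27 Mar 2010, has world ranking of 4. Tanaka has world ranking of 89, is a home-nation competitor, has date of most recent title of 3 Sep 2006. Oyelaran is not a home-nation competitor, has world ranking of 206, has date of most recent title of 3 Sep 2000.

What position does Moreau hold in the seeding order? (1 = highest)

3

By date of most recent title (later first): Mbeki (27 Mar 2010); then Romero and Moreau (both 6 Dec 2007); then Tanaka and Amari (both 3 Sep 2006); then Delgado (28 Dec 2002); then Quinn, Abara, Leclerc and Oyelaran (each 3 Sep 2000).
Among Romero and Moreau, by world ranking (lower first): Romero (35) before Moreau (102).
Among Tanaka and Amari, by world ranking (lower first): Tanaka (89) before Amari (101).
Among Quinn, Abara, Leclerc and Oyelaran, by world ranking (lower first): Quinn (12) before Abara (63) before Leclerc (121) before Oyelaran (206).
Order: Mbeki, Romero, Moreau, Tanaka, Amari, Delgado, Quinn, Abara, Leclerc, Oyelaran. So position 3.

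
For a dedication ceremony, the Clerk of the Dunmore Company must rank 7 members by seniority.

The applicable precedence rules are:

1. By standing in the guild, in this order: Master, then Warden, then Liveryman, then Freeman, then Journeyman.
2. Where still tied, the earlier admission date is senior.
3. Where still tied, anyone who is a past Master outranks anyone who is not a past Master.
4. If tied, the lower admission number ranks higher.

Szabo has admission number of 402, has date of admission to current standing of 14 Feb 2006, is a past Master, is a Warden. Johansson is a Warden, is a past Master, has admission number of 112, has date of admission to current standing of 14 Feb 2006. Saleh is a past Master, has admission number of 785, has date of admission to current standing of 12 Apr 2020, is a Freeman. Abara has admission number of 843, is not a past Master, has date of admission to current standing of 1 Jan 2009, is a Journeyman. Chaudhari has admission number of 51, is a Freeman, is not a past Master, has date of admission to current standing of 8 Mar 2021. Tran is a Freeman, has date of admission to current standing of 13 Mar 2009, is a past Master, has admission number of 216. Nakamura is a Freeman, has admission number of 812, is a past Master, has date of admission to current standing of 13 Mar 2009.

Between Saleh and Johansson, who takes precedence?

By standing in the guild: Johansson and Szabo (Warden); then Tran, Nakamura, Saleh and Chaudhari (Freeman); then Abara (Journeyman).
Johansson and Szabo both have date of admission to current standing 14 Feb 2006, so the next rule applies.
Johansson and Szabo are each a past Master, so the next rule applies.
Among Johansson and Szabo, by admission number (lower first): Johansson (112) before Szabo (402).
Among Tran, Nakamura, Saleh and Chaudhari, by date of admission to current standing (earlier first): Tran and Nakamura (13 Mar 2009) before Saleh (12 Apr 2020) before Chaudhari (8 Mar 2021).
Tran and Nakamura are each a past Master, so the next rule applies.
Among Tran and Nakamura, by admission number (lower first): Tran (216) before Nakamura (812).
So Johansson takes precedence.

Johansson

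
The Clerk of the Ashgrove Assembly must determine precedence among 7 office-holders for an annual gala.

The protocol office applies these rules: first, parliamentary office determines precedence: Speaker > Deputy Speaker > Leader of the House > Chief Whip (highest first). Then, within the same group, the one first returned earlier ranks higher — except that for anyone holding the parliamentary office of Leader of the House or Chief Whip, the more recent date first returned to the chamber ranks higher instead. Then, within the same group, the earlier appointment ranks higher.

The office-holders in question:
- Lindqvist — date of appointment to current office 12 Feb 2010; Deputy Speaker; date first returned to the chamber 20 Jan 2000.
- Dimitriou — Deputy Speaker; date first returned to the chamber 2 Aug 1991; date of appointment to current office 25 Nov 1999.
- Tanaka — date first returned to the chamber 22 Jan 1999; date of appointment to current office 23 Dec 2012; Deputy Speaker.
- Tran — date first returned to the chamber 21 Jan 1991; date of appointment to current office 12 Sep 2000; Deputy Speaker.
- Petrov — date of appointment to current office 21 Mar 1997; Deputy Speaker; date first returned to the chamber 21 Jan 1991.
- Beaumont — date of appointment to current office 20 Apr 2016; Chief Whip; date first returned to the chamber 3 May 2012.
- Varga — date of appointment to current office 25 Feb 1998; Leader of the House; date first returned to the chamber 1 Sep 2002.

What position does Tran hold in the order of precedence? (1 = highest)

2

By parliamentary office: Petrov, Tran, Dimitriou, Tanaka and Lindqvist (Deputy Speaker); then Varga (Leader of the House); then Beaumont (Chief Whip).
Among Petrov, Tran, Dimitriou, Tanaka and Lindqvist, by date first returned to the chamber (earlier first): Petrov and Tran (21 Jan 1991) before Dimitriou (2 Aug 1991) before Tanaka (22 Jan 1999) before Lindqvist (20 Jan 2000).
Among Petrov and Tran, by date of appointment to current office (earlier first): Petrov (21 Mar 1997) before Tran (12 Sep 2000).
Order: Petrov, Tran, Dimitriou, Tanaka, Lindqvist, Varga, Beaumont. So position 2.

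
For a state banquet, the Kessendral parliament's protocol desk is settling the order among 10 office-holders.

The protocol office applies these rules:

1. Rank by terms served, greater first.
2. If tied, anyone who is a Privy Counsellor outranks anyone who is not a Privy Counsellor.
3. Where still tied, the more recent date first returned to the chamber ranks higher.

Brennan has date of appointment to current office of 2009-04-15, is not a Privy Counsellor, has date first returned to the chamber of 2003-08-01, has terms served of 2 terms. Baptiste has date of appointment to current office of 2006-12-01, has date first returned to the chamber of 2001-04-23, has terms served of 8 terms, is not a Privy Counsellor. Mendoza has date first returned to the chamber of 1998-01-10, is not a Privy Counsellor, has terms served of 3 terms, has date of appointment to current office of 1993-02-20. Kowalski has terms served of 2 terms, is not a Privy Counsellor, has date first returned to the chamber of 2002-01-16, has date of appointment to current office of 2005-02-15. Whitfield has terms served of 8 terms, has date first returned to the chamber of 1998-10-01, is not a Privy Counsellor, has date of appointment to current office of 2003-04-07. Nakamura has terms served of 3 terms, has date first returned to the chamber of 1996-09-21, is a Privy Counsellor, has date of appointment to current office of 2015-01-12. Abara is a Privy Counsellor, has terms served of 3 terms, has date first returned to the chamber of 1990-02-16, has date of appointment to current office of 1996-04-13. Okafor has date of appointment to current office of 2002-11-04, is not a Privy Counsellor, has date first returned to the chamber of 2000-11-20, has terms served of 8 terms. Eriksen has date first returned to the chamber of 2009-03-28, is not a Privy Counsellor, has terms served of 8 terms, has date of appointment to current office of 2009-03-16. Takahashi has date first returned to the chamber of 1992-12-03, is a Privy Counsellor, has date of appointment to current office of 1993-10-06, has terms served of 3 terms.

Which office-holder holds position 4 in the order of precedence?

Whitfield

By terms served (higher first): Eriksen, Baptiste, Okafor and Whitfield (each 8 terms); then Nakamura, Takahashi, Abara and Mendoza (each 3 terms); then Brennan and Kowalski (both 2 terms).
Eriksen, Baptiste, Okafor and Whitfield are each not a Privy Counsellor, so the next rule applies.
Among Eriksen, Baptiste, Okafor and Whitfield, by date first returned to the chamber (later first): Eriksen (2009-03-28) before Baptiste (2001-04-23) before Okafor (2000-11-20) before Whitfield (1998-10-01).
Among Nakamura, Takahashi, Abara and Mendoza, a Privy Counsellor before not a Privy Counsellor: Nakamura, Takahashi and Abara (a Privy Counsellor) before Mendoza (not a Privy Counsellor).
Among Nakamura, Takahashi and Abara, by date first returned to the chamber (later first): Nakamura (1996-09-21) before Takahashi (1992-12-03) before Abara (1990-02-16).
Brennan and Kowalski are each not a Privy Counsellor, so the next rule applies.
Among Brennan and Kowalski, by date first returned to the chamber (later first): Brennan (2003-08-01) before Kowalski (2002-01-16).
Order: Eriksen, Baptiste, Okafor, Whitfield, Nakamura, Takahashi, Abara, Mendoza, Brennan, Kowalski.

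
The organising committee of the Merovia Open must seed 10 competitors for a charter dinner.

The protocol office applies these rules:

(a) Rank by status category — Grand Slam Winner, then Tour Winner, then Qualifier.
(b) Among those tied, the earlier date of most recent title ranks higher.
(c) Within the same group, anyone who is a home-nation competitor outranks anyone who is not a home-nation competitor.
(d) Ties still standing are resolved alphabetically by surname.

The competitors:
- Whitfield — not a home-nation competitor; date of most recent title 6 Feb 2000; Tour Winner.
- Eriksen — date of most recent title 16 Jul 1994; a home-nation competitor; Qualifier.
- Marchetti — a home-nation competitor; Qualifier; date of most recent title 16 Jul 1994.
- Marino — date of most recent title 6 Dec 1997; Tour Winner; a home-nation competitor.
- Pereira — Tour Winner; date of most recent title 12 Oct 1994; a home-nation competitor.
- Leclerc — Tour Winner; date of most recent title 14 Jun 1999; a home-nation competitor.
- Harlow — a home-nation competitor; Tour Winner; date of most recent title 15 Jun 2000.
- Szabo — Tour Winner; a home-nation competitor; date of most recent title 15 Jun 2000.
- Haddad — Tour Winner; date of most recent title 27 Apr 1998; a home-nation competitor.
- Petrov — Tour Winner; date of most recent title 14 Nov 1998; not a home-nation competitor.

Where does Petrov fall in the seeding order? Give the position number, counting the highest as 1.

4

By status category: Pereira, Marino, Haddad, Petrov, Leclerc, Whitfield, Harlow and Szabo (Tour Winner); then Eriksen and Marchetti (Qualifier).
Among Pereira, Marino, Haddad, Petrov, Leclerc, Whitfield, Harlow and Szabo, by date of most recent title (earlier first): Pereira (12 Oct 1994) before Marino (6 Dec 1997) before Haddad (27 Apr 1998) before Petrov (14 Nov 1998) before Leclerc (14 Jun 1999) before Whitfield (6 Feb 2000) before Harlow and Szabo (15 Jun 2000).
Harlow and Szabo are each a home-nation competitor, so the next rule applies.
Among Harlow and Szabo, alphabetically by surname: Harlow before Szabo.
Eriksen and Marchetti both have date of most recent title 16 Jul 1994, so the next rule applies.
Eriksen and Marchetti are each a home-nation competitor, so the next rule applies.
Among Eriksen and Marchetti, alphabetically by surname: Eriksen before Marchetti.
Order: Pereira, Marino, Haddad, Petrov, Leclerc, Whitfield, Harlow, Szabo, Eriksen, Marchetti. So position 4.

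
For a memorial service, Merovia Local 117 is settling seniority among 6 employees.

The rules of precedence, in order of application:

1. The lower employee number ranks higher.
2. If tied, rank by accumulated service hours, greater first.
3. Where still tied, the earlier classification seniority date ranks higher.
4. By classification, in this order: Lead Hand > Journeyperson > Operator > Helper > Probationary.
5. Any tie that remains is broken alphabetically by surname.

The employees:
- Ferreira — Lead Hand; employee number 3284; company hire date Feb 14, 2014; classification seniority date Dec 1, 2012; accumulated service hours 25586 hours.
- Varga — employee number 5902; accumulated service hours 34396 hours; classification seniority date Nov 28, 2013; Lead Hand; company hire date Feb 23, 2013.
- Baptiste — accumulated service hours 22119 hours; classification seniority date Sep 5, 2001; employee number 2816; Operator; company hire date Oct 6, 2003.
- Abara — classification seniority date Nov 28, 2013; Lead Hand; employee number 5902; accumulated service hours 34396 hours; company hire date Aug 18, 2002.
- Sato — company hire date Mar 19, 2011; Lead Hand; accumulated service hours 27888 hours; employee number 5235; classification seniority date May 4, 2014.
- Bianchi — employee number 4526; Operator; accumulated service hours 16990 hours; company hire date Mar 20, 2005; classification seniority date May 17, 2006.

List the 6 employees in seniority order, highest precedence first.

Baptiste, Ferreira, Bianchi, Sato, Abara, Varga

By employee number (lower first): Baptiste (2816); then Ferreira (3284); then Bianchi (4526); then Sato (5235); then Abara and Varga (both 5902).
Abara and Varga both have accumulated service hours 34396 hours, so the next rule applies.
Abara and Varga both have classification seniority date Nov 28, 2013, so the next rule applies.
Abara and Varga are each Lead Hand, so the next rule applies.
Among Abara and Varga, alphabetically by surname: Abara before Varga.
Full order: Baptiste, Ferreira, Bianchi, Sato, Abara, Varga.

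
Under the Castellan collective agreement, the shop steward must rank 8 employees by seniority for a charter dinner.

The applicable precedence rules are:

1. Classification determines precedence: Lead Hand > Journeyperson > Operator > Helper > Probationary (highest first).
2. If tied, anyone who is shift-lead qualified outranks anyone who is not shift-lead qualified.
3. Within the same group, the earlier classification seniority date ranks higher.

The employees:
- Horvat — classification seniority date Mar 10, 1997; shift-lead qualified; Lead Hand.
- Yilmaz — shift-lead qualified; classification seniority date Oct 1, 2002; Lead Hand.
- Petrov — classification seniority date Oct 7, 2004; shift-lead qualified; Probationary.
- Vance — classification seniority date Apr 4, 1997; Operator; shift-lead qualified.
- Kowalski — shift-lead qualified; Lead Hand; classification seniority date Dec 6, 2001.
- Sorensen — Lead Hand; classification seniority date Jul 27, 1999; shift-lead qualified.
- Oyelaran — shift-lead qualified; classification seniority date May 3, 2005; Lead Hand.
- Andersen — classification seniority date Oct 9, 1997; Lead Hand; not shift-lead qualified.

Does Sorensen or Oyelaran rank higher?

By classification: Horvat, Sorensen, Kowalski, Yilmaz, Oyelaran and Andersen (Lead Hand); then Vance (Operator); then Petrov (Probationary).
Among Horvat, Sorensen, Kowalski, Yilmaz, Oyelaran and Andersen, shift-lead qualified before not shift-lead qualified: Horvat, Sorensen, Kowalski, Yilmaz and Oyelaran (shift-lead qualified) before Andersen (not shift-lead qualified).
Among Horvat, Sorensen, Kowalski, Yilmaz and Oyelaran, by classification seniority date (earlier first): Horvat (Mar 10, 1997) before Sorensen (Jul 27, 1999) before Kowalski (Dec 6, 2001) before Yilmaz (Oct 1, 2002) before Oyelaran (May 3, 2005).
So Sorensen takes precedence.

Sorensen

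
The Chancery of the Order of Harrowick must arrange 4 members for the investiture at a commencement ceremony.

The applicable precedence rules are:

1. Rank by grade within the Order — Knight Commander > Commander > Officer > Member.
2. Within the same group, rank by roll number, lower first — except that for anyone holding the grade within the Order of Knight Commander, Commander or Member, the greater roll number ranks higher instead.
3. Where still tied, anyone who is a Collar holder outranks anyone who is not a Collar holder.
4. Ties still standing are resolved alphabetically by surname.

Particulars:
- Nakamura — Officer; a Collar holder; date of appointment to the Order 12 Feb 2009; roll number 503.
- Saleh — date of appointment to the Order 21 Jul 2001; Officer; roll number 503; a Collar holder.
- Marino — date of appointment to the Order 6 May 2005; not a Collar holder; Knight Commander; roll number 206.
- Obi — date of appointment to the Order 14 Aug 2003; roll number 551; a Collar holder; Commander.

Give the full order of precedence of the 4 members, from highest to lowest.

Marino, Obi, Nakamura, Saleh

By grade within the Order: Marino (Knight Commander); then Obi (Commander); then Nakamura and Saleh (Officer).
Nakamura and Saleh both have roll number 503, so the next rule applies.
Nakamura and Saleh are each a Collar holder, so the next rule applies.
Among Nakamura and Saleh, alphabetically by surname: Nakamura before Saleh.
Full order: Marino, Obi, Nakamura, Saleh.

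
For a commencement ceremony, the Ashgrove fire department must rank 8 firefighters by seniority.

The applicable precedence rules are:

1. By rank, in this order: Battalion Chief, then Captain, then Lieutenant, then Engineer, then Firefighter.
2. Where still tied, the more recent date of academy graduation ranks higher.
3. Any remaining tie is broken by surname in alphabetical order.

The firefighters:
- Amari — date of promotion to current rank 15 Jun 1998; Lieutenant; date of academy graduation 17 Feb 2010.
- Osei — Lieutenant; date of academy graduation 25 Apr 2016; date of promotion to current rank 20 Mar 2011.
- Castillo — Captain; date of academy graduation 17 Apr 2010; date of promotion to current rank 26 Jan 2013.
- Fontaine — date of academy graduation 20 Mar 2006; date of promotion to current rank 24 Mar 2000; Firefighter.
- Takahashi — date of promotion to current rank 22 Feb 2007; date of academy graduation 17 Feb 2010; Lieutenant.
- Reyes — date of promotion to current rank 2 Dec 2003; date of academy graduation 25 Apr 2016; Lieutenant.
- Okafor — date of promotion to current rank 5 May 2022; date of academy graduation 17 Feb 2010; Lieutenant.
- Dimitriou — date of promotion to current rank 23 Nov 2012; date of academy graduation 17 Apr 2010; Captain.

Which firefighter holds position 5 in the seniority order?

Amari

By rank: Castillo and Dimitriou (Captain); then Osei, Reyes, Amari, Okafor and Takahashi (Lieutenant); then Fontaine (Firefighter).
Castillo and Dimitriou both have date of academy graduation 17 Apr 2010, so the next rule applies.
Among Castillo and Dimitriou, alphabetically by surname: Castillo before Dimitriou.
Among Osei, Reyes, Amari, Okafor and Takahashi, by date of academy graduation (later first): Osei and Reyes (25 Apr 2016) before Amari, Okafor and Takahashi (17 Feb 2010).
Among Osei and Reyes, alphabetically by surname: Osei before Reyes.
Among Amari, Okafor and Takahashi, alphabetically by surname: Amari before Okafor before Takahashi.
Order: Castillo, Dimitriou, Osei, Reyes, Amari, Okafor, Takahashi, Fontaine.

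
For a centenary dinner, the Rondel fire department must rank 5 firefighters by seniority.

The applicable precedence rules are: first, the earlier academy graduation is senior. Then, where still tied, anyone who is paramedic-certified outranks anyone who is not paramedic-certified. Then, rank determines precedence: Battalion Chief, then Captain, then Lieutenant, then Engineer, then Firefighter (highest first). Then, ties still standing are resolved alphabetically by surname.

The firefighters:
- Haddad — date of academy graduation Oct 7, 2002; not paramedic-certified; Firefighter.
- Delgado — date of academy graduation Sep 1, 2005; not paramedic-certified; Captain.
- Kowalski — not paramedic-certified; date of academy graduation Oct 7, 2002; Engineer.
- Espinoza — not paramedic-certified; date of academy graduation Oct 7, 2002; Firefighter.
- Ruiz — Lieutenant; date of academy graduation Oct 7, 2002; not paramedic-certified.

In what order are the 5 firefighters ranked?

Ruiz, Kowalski, Espinoza, Haddad, Delgado

By date of academy graduation (earlier first): Ruiz, Kowalski, Espinoza and Haddad (each Oct 7, 2002); then Delgado (Sep 1, 2005).
Ruiz, Kowalski, Espinoza and Haddad are each not paramedic-certified, so the next rule applies.
Among Ruiz, Kowalski, Espinoza and Haddad, by rank: Ruiz (Lieutenant) before Kowalski (Engineer) before Espinoza and Haddad (Firefighter).
Among Espinoza and Haddad, alphabetically by surname: Espinoza before Haddad.
Full order: Ruiz, Kowalski, Espinoza, Haddad, Delgado.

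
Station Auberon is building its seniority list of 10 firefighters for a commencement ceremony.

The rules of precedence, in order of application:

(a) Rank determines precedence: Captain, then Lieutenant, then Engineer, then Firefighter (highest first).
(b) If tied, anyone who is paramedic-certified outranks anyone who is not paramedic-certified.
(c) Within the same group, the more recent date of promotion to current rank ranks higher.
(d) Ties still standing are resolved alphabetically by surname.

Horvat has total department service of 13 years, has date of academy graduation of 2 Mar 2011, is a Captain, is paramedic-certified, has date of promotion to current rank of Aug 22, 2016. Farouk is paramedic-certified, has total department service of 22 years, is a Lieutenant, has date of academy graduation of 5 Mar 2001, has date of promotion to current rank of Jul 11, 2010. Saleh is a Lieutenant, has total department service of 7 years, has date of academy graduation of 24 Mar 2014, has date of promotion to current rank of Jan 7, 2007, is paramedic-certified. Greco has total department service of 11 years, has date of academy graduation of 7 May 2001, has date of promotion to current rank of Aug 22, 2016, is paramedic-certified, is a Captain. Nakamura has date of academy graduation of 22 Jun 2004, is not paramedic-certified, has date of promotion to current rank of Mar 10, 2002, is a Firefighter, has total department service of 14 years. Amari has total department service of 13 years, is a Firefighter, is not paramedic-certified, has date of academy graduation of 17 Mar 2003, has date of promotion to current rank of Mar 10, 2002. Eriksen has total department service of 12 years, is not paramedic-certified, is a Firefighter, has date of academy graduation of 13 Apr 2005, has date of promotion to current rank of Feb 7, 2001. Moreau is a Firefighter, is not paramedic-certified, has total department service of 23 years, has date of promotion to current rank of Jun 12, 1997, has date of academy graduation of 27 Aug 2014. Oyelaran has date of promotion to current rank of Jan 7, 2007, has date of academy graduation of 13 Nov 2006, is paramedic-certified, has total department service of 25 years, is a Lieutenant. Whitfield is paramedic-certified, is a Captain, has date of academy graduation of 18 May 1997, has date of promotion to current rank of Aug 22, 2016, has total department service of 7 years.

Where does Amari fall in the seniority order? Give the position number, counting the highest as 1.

7

By rank: Greco, Horvat and Whitfield (Captain); then Farouk, Oyelaran and Saleh (Lieutenant); then Amari, Nakamura, Eriksen and Moreau (Firefighter).
Greco, Horvat and Whitfield are each paramedic-certified, so the next rule applies.
Greco, Horvat and Whitfield all have date of promotion to current rank Aug 22, 2016, so the next rule applies.
Among Greco, Horvat and Whitfield, alphabetically by surname: Greco before Horvat before Whitfield.
Farouk, Oyelaran and Saleh are each paramedic-certified, so the next rule applies.
Among Farouk, Oyelaran and Saleh, by date of promotion to current rank (later first): Farouk (Jul 11, 2010) before Oyelaran and Saleh (Jan 7, 2007).
Among Oyelaran and Saleh, alphabetically by surname: Oyelaran before Saleh.
Amari, Nakamura, Eriksen and Moreau are each not paramedic-certified, so the next rule applies.
Among Amari, Nakamura, Eriksen and Moreau, by date of promotion to current rank (later first): Amari and Nakamura (Mar 10, 2002) before Eriksen (Feb 7, 2001) before Moreau (Jun 12, 1997).
Among Amari and Nakamura, alphabetically by surname: Amari before Nakamura.
Order: Greco, Horvat, Whitfield, Farouk, Oyelaran, Saleh, Amari, Nakamura, Eriksen, Moreau. So position 7.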